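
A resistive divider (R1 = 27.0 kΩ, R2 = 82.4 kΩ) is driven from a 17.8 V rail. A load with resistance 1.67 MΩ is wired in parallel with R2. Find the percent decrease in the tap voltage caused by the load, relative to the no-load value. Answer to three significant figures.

1.20 %

The divider's output (Thévenin) resistance is R1‖R2 = 20.34 kΩ.
Fractional drop under load = R_th/(R_th + R_L) = 20.34 / (20.34 + 1670) = 0.01203.
So the output falls by 1.20 %.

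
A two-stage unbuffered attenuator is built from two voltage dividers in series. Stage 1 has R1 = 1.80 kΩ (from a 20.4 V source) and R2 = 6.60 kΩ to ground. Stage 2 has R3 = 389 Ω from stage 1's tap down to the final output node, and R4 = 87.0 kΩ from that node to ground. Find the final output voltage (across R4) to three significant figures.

Stage 2 presents R3+R4 = 87390 Ω as a load on stage 1's tap.
Stage 1's lower leg becomes R2‖(R3+R4) = 6137 Ω, so V_mid = 20.4 × 6137/7937 = 15.77 V.
Stage 2 is itself unloaded: V_out = V_mid × R4/(R3+R4) = 15.77 × 87000/87390 = 15.7 V.

V_out ≈ 15.7 V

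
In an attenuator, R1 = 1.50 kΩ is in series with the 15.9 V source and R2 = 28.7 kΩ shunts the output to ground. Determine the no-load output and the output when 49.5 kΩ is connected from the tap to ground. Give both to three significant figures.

Open-circuit: V = 15.9 × 28.7/(1.50 + 28.7) = 15.1 V.
With the load, R2 becomes R2‖R_L = 18.17 kΩ, so V = 15.9 × 18.17/19.67 = 14.7 V.

Unloaded: 15.1 V; loaded: 14.7 V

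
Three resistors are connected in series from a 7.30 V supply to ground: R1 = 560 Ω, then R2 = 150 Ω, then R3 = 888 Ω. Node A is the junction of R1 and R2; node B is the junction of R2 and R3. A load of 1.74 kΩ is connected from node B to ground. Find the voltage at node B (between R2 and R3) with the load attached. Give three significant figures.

At node B, R3 is in parallel with the load: R3‖R_L = 587.9 Ω.
Below node A the resistance is R2 + (R3‖R_L) = 737.9 Ω, so V_A = 7.30 × 737.9/1298 = 4.150 V.
Then V_B = V_A × (R3‖R_L)/(R2 + R3‖R_L) = 4.150 × 587.9/737.9 = 3.31 V.

V ≈ 3.31 V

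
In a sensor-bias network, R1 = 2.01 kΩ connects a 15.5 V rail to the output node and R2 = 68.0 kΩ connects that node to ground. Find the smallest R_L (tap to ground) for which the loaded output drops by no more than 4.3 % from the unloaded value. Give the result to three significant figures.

R_L(min) ≈ 43.4 kΩ

Output resistance R_th = R1‖R2 = (2.01 × 68.0)/70.01 = 1.952 kΩ.
The fractional drop is R_th/(R_th + R_L); requiring this ≤ 0.0430 gives R_L ≥ R_th(1/0.0430 − 1) = 1.952 × 22.26 = 43.4 kΩ.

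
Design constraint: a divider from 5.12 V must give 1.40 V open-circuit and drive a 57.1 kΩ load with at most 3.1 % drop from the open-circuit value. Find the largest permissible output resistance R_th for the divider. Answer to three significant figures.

Loading drop = R_th/(R_th + R_L) ≤ 0.0310, so R_th ≤ R_L · ε/(1−ε) = 57.1 kΩ × 0.0310/0.9690 = 1.83 kΩ.
(Any R1, R2 with R2/(R1+R2) = 0.273 and R1‖R2 ≤ 1.83 kΩ will meet the spec.)

R_th ≤ 1.83 kΩ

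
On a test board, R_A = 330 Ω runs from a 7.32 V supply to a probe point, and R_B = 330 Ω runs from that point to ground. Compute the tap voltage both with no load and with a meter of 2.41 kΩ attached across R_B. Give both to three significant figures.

Unloaded: 3.66 V; loaded: 3.43 V

Open-circuit: V = 7.32 × 330/(330 + 330) = 3.66 V.
With the load, R_B becomes R_B‖R_L = 290.3 Ω, so V = 7.32 × 290.3/620.3 = 3.43 V.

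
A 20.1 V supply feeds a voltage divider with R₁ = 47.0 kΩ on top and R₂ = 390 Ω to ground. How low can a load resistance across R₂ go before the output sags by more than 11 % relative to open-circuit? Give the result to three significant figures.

R_L(min) ≈ 3.13 kΩ

Output resistance R_th = R₁‖R₂ = (47000 × 390)/47390 = 386.8 Ω.
The fractional drop is R_th/(R_th + R_L); requiring this ≤ 0.110 gives R_L ≥ R_th(1/0.110 − 1) = 386.8 × 8.091 = 3.13 kΩ.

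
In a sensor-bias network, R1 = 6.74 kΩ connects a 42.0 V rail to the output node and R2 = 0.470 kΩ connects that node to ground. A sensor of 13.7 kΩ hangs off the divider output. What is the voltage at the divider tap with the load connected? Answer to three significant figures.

V_out ≈ 2.65 V

The load sits in parallel with R2: R2‖R_L = (470 × 13700) / (470 + 13700) = 454.4 Ω.
V_out = 42.0 × 454.4 / (6740 + 454.4) = 42.0 × 454.4/7194 = 2.65 V.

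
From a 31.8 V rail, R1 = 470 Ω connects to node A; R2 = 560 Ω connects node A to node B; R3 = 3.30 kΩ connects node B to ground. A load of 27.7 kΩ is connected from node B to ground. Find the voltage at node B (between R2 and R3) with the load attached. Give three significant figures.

At node B, R3 is in parallel with the load: R3‖R_L = 2949 Ω.
Below node A the resistance is R2 + (R3‖R_L) = 3509 Ω, so V_A = 31.8 × 3509/3979 = 28.04 V.
Then V_B = V_A × (R3‖R_L)/(R2 + R3‖R_L) = 28.04 × 2949/3509 = 23.6 V.

V ≈ 23.6 V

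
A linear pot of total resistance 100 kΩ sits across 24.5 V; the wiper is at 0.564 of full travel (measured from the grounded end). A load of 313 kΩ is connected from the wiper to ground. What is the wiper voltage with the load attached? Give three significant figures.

V ≈ 12.8 V

The wiper splits the pot into (1−α)R = 43.60 kΩ above and αR = 56.40 kΩ below.
Lower section ‖ load = 47.79 kΩ.
V_wiper = 24.5 × 47.79/(43.60 + 47.79) = 12.8 V.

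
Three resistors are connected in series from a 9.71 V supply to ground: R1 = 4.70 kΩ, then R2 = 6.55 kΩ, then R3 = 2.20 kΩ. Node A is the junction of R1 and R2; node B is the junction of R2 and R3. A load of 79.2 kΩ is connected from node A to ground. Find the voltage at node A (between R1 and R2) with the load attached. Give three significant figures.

V ≈ 6.08 V

Below node A the series string R2+R3 = 8.750 kΩ sits in parallel with the 79.2 kΩ load: 7.879 kΩ.
V_A = 9.71 × 7.879/(4.70 + 7.879) = 6.08 V.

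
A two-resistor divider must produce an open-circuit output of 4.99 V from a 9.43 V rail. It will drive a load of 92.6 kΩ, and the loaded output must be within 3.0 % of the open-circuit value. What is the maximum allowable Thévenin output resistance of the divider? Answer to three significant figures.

Loading drop = R_th/(R_th + R_L) ≤ 0.0300, so R_th ≤ R_L · ε/(1−ε) = 92.6 kΩ × 0.0300/0.9700 = 2.86 kΩ.
(Any R1, R2 with R2/(R1+R2) = 0.529 and R1‖R2 ≤ 2.86 kΩ will meet the spec.)

R_th ≤ 2.86 kΩ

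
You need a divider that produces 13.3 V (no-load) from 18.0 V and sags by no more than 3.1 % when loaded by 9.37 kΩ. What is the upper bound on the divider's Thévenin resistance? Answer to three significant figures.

Loading drop = R_th/(R_th + R_L) ≤ 0.0310, so R_th ≤ R_L · ε/(1−ε) = 9.37 kΩ × 0.0310/0.9690 = 300 Ω.

R_th ≤ 300 Ω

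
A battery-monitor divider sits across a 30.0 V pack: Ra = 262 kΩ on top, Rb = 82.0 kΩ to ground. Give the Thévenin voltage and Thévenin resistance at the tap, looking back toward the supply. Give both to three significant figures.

V_th = 7.15 V, R_th = 62.5 kΩ

V_th is the open-circuit tap voltage: 30.0 × 82.0/(262 + 82.0) = 7.15 V.
With the supply zeroed, Ra and Rb appear in parallel from the tap: R_th = Ra‖Rb = (262 × 82.0)/344.0 = 62.5 kΩ.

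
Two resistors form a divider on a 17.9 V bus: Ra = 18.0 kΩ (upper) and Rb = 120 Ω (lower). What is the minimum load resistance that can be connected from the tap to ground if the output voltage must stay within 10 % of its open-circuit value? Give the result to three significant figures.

Output resistance R_th = Ra‖Rb = (18000 × 120)/18120 = 119.2 Ω.
The fractional drop is R_th/(R_th + R_L); requiring this ≤ 0.100 gives R_L ≥ R_th(1/0.100 − 1) = 119.2 × 9.000 = 1.07 kΩ.

R_L(min) ≈ 1.07 kΩ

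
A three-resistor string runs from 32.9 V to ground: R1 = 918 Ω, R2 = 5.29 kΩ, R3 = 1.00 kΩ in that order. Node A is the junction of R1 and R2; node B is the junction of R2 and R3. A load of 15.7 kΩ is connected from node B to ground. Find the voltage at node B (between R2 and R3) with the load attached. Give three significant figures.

V ≈ 4.33 V

At node B, R3 is in parallel with the load: R3‖R_L = 940.1 Ω.
Below node A the resistance is R2 + (R3‖R_L) = 6230 Ω, so V_A = 32.9 × 6230/7148 = 28.67 V.
Then V_B = V_A × (R3‖R_L)/(R2 + R3‖R_L) = 28.67 × 940.1/6230 = 4.33 V.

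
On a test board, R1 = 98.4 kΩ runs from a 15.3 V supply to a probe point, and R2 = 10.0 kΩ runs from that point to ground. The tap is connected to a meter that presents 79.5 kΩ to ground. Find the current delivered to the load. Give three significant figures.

I_L ≈ 0.0159 mA

R2‖R_L = 8.883 kΩ; V_out = 15.3 × 8.883/107.3 = 1.267 V.
I_L = V_out / R_L = 1.267 / 79.5 kΩ = 0.0159 mA.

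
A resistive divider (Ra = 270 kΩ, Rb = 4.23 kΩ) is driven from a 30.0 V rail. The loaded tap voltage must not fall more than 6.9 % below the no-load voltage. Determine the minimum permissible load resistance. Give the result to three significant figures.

Output resistance R_th = Ra‖Rb = (270 × 4.23)/274.2 = 4.165 kΩ.
The fractional drop is R_th/(R_th + R_L); requiring this ≤ 0.0690 gives R_L ≥ R_th(1/0.0690 − 1) = 4.165 × 13.49 = 56.2 kΩ.

R_L(min) ≈ 56.2 kΩ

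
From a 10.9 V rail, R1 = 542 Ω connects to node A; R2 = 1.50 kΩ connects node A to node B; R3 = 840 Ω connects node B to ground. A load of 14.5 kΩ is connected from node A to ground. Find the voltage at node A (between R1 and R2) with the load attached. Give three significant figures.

V ≈ 8.59 V

Below node A the series string R2+R3 = 2340 Ω sits in parallel with the 14500 Ω load: 2015 Ω.
V_A = 10.9 × 2015/(542 + 2015) = 8.59 V.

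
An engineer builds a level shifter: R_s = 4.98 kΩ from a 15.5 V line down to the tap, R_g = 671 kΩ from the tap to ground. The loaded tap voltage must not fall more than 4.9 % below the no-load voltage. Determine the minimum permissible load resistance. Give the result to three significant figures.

Output resistance R_th = R_s‖R_g = (4.98 × 671)/676.0 = 4.943 kΩ.
The fractional drop is R_th/(R_th + R_L); requiring this ≤ 0.0490 gives R_L ≥ R_th(1/0.0490 − 1) = 4.943 × 19.41 = 95.9 kΩ.

R_L(min) ≈ 95.9 kΩ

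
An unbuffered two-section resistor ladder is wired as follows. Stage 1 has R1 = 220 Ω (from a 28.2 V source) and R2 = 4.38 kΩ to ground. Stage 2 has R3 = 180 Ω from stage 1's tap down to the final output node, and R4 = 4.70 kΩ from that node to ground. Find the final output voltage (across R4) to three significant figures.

V_out ≈ 24.8 V

Stage 2 presents R3+R4 = 4880 Ω as a load on stage 1's tap.
Stage 1's lower leg becomes R2‖(R3+R4) = 2308 Ω, so V_mid = 28.2 × 2308/2528 = 25.75 V.
Stage 2 is itself unloaded: V_out = V_mid × R4/(R3+R4) = 25.75 × 4700/4880 = 24.8 V.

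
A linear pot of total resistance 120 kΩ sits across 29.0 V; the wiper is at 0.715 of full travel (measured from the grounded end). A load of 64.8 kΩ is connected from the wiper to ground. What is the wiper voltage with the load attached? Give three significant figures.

V ≈ 15.1 V

The wiper splits the pot into (1−α)R = 34.20 kΩ above and αR = 85.80 kΩ below.
Lower section ‖ load = 36.92 kΩ.
V_wiper = 29.0 × 36.92/(34.20 + 36.92) = 15.1 V.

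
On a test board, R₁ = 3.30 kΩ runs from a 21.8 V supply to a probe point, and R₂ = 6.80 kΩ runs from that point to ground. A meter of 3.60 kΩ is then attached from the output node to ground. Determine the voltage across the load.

V_out ≈ 9.08 V

The load sits in parallel with R₂: R₂‖R_L = (6.80 × 3.60) / (6.80 + 3.60) = 2.354 kΩ.
V_out = 21.8 × 2.354 / (3.30 + 2.354) = 21.8 × 2.354/5.654 = 9.08 V.
(Unloaded it would have been 14.7 V.)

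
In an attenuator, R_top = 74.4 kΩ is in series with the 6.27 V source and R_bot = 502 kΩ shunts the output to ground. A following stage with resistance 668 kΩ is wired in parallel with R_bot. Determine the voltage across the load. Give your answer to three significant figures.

V_out ≈ 4.98 V

The load sits in parallel with R_bot: R_bot‖R_L = (502 × 668) / (502 + 668) = 286.6 kΩ.
V_out = 6.27 × 286.6 / (74.4 + 286.6) = 6.27 × 286.6/361.0 = 4.98 V.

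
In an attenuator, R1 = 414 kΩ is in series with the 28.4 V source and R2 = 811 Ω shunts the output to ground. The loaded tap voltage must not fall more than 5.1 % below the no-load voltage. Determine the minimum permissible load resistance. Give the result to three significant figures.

Output resistance R_th = R1‖R2 = (414000 × 811)/414800 = 809.4 Ω.
The fractional drop is R_th/(R_th + R_L); requiring this ≤ 0.0510 gives R_L ≥ R_th(1/0.0510 − 1) = 809.4 × 18.61 = 15.1 kΩ.

R_L(min) ≈ 15.1 kΩ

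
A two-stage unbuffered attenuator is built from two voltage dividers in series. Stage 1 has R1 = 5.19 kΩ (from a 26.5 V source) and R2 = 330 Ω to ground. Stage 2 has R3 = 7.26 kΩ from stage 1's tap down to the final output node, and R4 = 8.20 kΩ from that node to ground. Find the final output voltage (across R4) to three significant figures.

Stage 2 presents R3+R4 = 15460 Ω as a load on stage 1's tap.
Stage 1's lower leg becomes R2‖(R3+R4) = 323.1 Ω, so V_mid = 26.5 × 323.1/5513 = 1.553 V.
Stage 2 is itself unloaded: V_out = V_mid × R4/(R3+R4) = 1.553 × 8200/15460 = 0.824 V.

V_out ≈ 0.824 V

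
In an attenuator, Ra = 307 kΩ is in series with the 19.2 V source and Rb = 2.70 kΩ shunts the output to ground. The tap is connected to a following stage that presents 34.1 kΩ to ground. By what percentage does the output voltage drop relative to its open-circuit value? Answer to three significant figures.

7.28 %

The divider's output (Thévenin) resistance is Ra‖Rb = 2.676 kΩ.
Fractional drop under load = R_th/(R_th + R_L) = 2.676 / (2.676 + 34.1) = 0.07278.
So the output falls by 7.28 %.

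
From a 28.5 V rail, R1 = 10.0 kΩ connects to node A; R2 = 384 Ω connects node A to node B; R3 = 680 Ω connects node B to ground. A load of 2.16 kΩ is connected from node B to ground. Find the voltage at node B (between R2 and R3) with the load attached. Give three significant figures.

At node B, R3 is in parallel with the load: R3‖R_L = 517.2 Ω.
Below node A the resistance is R2 + (R3‖R_L) = 901.2 Ω, so V_A = 28.5 × 901.2/10900 = 2.356 V.
Then V_B = V_A × (R3‖R_L)/(R2 + R3‖R_L) = 2.356 × 517.2/901.2 = 1.35 V.

V ≈ 1.35 V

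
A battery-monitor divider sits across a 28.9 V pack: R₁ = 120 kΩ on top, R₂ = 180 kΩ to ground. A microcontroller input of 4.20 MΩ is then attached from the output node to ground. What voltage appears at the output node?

The load sits in parallel with R₂: R₂‖R_L = (180 × 4200) / (180 + 4200) = 172.6 kΩ.
V_out = 28.9 × 172.6 / (120 + 172.6) = 28.9 × 172.6/292.6 = 17.0 V.

V_out ≈ 17.0 V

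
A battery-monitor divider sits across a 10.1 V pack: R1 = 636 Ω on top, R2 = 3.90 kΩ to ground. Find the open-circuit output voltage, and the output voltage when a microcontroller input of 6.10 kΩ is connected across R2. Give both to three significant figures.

Unloaded: 8.68 V; loaded: 7.97 V

Open-circuit: V = 10.1 × 3900/(636 + 3900) = 8.68 V.
With the load, R2 becomes R2‖R_L = 2379 Ω, so V = 10.1 × 2379/3015 = 7.97 V.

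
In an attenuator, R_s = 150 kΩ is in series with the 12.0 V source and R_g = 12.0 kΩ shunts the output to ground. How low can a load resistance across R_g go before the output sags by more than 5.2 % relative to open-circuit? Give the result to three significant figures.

Output resistance R_th = R_s‖R_g = (150 × 12.0)/162.0 = 11.11 kΩ.
The fractional drop is R_th/(R_th + R_L); requiring this ≤ 0.0520 gives R_L ≥ R_th(1/0.0520 − 1) = 11.11 × 18.23 = 203 kΩ.

R_L(min) ≈ 203 kΩ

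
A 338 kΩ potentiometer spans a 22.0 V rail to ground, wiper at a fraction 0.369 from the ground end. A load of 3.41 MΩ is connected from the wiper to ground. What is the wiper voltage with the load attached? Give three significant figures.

V ≈ 7.93 V

The wiper splits the pot into (1−α)R = 213.3 kΩ above and αR = 124.7 kΩ below.
Lower section ‖ load = 120.3 kΩ.
V_wiper = 22.0 × 120.3/(213.3 + 120.3) = 7.93 V.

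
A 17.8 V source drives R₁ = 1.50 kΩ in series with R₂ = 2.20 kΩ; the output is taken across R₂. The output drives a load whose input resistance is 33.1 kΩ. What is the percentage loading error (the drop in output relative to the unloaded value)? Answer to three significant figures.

2.62 %

The divider's output (Thévenin) resistance is R₁‖R₂ = 0.8919 kΩ.
Fractional drop under load = R_th/(R_th + R_L) = 0.8919 / (0.8919 + 33.1) = 0.02624.
So the output falls by 2.62 %.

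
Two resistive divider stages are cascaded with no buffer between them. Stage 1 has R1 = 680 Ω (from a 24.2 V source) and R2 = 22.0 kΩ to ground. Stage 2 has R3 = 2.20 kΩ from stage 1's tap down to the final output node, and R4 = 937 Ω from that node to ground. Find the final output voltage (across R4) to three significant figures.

V_out ≈ 5.79 V

Stage 2 presents R3+R4 = 3137 Ω as a load on stage 1's tap.
Stage 1's lower leg becomes R2‖(R3+R4) = 2746 Ω, so V_mid = 24.2 × 2746/3426 = 19.40 V.
Stage 2 is itself unloaded: V_out = V_mid × R4/(R3+R4) = 19.40 × 937/3137 = 5.79 V.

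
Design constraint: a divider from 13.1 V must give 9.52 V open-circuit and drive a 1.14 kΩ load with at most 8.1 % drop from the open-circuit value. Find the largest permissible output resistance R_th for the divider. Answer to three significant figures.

Loading drop = R_th/(R_th + R_L) ≤ 0.0810, so R_th ≤ R_L · ε/(1−ε) = 1.14 kΩ × 0.0810/0.9190 = 100 Ω.
(Any R1, R2 with R2/(R1+R2) = 0.727 and R1‖R2 ≤ 100 Ω will meet the spec.)

R_th ≤ 100 Ω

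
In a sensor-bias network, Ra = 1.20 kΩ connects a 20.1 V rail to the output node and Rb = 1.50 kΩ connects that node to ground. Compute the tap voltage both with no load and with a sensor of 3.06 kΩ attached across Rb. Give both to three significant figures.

Open-circuit: V = 20.1 × 1.50/(1.20 + 1.50) = 11.2 V.
With the load, Rb becomes Rb‖R_L = 1.007 kΩ, so V = 20.1 × 1.007/2.207 = 9.17 V.

Unloaded: 11.2 V; loaded: 9.17 V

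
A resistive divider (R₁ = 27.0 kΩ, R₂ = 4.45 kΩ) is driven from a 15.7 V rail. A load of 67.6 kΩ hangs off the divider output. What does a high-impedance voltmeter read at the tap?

V_out ≈ 2.10 V

The load sits in parallel with R₂: R₂‖R_L = (4.45 × 67.6) / (4.45 + 67.6) = 4.175 kΩ.
V_out = 15.7 × 4.175 / (27.0 + 4.175) = 15.7 × 4.175/31.18 = 2.10 V.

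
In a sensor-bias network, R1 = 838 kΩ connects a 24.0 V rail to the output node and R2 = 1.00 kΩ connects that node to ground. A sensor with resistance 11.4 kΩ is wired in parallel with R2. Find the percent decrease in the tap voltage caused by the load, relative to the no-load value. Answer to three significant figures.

The divider's output (Thévenin) resistance is R1‖R2 = 0.9988 kΩ.
Fractional drop under load = R_th/(R_th + R_L) = 0.9988 / (0.9988 + 11.4) = 0.08056.
So the output falls by 8.06 %.

8.06 %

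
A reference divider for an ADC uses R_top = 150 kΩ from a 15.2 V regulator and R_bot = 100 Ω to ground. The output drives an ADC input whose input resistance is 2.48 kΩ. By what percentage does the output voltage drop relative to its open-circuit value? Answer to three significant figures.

3.87 %

The divider's output (Thévenin) resistance is R_top‖R_bot = 99.93 Ω.
Fractional drop under load = R_th/(R_th + R_L) = 99.93 / (99.93 + 2480) = 0.03873.
So the output falls by 3.87 %.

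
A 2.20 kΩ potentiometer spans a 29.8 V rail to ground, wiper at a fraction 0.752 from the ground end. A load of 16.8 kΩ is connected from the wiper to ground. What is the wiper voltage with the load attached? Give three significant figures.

The wiper splits the pot into (1−α)R = 545.6 Ω above and αR = 1654 Ω below.
Lower section ‖ load = 1506 Ω.
V_wiper = 29.8 × 1506/(545.6 + 1506) = 21.9 V.

V ≈ 21.9 V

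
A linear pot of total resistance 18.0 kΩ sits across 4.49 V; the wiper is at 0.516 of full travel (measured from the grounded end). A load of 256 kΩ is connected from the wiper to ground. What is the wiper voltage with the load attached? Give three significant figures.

V ≈ 2.28 V

The wiper splits the pot into (1−α)R = 8.712 kΩ above and αR = 9.288 kΩ below.
Lower section ‖ load = 8.963 kΩ.
V_wiper = 4.49 × 8.963/(8.712 + 8.963) = 2.28 V.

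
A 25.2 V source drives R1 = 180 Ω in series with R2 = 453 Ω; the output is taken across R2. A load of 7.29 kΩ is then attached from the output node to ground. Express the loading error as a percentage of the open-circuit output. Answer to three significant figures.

1.74 %

The divider's output (Thévenin) resistance is R1‖R2 = 128.8 Ω.
Fractional drop under load = R_th/(R_th + R_L) = 128.8 / (128.8 + 7290) = 0.01736.
So the output falls by 1.74 %.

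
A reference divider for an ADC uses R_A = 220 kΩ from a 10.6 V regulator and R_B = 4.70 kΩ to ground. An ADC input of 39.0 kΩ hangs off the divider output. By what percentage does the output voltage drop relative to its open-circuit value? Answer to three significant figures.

10.6 %

Unloaded V = 10.6 × 4.70/224.7 = 0.22172 V.
Loaded: R_B‖R_L = 4.195 kΩ, giving V = 10.6 × 4.195/224.2 = 0.19832 V.
Drop = (0.22172 − 0.19832) / 0.22172 = 10.6 %.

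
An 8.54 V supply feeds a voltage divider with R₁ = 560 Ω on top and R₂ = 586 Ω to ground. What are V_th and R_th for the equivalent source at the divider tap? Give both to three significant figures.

V_th is the open-circuit tap voltage: 8.54 × 586/(560 + 586) = 4.37 V.
With the supply zeroed, R₁ and R₂ appear in parallel from the tap: R_th = R₁‖R₂ = (560 × 586)/1146 = 286 Ω.

V_th = 4.37 V, R_th = 286 Ω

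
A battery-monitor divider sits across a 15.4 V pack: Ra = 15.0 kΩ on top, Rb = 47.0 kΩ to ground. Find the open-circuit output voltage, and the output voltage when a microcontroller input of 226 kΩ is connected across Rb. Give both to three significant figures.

Open-circuit: V = 15.4 × 47.0/(15.0 + 47.0) = 11.7 V.
With the load, Rb becomes Rb‖R_L = 38.91 kΩ, so V = 15.4 × 38.91/53.91 = 11.1 V.

Unloaded: 11.7 V; loaded: 11.1 V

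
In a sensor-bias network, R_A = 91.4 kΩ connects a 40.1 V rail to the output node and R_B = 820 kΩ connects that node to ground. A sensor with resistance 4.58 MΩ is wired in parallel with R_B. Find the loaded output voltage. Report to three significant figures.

The load sits in parallel with R_B: R_B‖R_L = (820 × 4580) / (820 + 4580) = 695.5 kΩ.
V_out = 40.1 × 695.5 / (91.4 + 695.5) = 40.1 × 695.5/786.9 = 35.4 V.
(Unloaded it would have been 36.1 V.)

V_out ≈ 35.4 V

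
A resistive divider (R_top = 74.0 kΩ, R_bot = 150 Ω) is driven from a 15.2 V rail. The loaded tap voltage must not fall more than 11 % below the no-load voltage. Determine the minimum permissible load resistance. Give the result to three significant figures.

R_L(min) ≈ 1.21 kΩ

Output resistance R_th = R_top‖R_bot = (74000 × 150)/74150 = 149.7 Ω.
The fractional drop is R_th/(R_th + R_L); requiring this ≤ 0.110 gives R_L ≥ R_th(1/0.110 − 1) = 149.7 × 8.091 = 1.21 kΩ.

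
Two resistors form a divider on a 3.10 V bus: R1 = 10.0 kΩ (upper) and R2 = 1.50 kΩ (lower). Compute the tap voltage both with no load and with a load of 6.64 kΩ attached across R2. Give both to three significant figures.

Open-circuit: V = 3.10 × 1.50/(10.0 + 1.50) = 0.404 V.
With the load, R2 becomes R2‖R_L = 1.224 kΩ, so V = 3.10 × 1.224/11.22 = 0.338 V.

Unloaded: 0.404 V; loaded: 0.338 V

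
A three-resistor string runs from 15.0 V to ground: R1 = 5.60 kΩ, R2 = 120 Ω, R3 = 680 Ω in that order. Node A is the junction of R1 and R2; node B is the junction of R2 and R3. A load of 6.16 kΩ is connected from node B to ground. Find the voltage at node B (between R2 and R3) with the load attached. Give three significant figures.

V ≈ 1.45 V

At node B, R3 is in parallel with the load: R3‖R_L = 612.4 Ω.
Below node A the resistance is R2 + (R3‖R_L) = 732.4 Ω, so V_A = 15.0 × 732.4/6332 = 1.735 V.
Then V_B = V_A × (R3‖R_L)/(R2 + R3‖R_L) = 1.735 × 612.4/732.4 = 1.45 V.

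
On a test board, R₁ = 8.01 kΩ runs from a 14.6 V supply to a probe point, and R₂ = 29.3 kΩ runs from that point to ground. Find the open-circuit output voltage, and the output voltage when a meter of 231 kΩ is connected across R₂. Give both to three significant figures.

Unloaded: 11.5 V; loaded: 11.2 V

Open-circuit: V = 14.6 × 29.3/(8.01 + 29.3) = 11.5 V.
With the load, R₂ becomes R₂‖R_L = 26.00 kΩ, so V = 14.6 × 26.00/34.01 = 11.2 V.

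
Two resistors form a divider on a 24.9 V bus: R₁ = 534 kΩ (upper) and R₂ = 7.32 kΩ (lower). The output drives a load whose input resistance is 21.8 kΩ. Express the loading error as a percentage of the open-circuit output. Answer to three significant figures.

Unloaded V = 24.9 × 7.32/541.3 = 0.3367 V.
Loaded: R₂‖R_L = 5.480 kΩ, giving V = 24.9 × 5.480/539.5 = 0.2529 V.
Drop = (0.3367 − 0.2529) / 0.3367 = 24.9 %.

24.9 %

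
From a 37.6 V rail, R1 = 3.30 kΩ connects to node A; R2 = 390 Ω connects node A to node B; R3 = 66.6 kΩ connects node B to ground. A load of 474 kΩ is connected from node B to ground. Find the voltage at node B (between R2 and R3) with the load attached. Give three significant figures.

V ≈ 35.4 V

At node B, R3 is in parallel with the load: R3‖R_L = 58400 Ω.
Below node A the resistance is R2 + (R3‖R_L) = 58790 Ω, so V_A = 37.6 × 58790/62090 = 35.60 V.
Then V_B = V_A × (R3‖R_L)/(R2 + R3‖R_L) = 35.60 × 58400/58790 = 35.4 V.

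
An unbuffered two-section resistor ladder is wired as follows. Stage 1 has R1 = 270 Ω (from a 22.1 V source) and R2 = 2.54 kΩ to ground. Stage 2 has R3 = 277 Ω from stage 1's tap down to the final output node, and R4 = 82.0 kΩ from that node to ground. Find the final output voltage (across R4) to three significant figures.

Stage 2 presents R3+R4 = 82280 Ω as a load on stage 1's tap.
Stage 1's lower leg becomes R2‖(R3+R4) = 2464 Ω, so V_mid = 22.1 × 2464/2734 = 19.92 V.
Stage 2 is itself unloaded: V_out = V_mid × R4/(R3+R4) = 19.92 × 82000/82280 = 19.9 V.

V_out ≈ 19.9 V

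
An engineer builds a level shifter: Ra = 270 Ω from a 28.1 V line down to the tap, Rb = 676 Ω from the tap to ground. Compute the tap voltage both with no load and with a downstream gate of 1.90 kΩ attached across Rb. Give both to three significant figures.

Open-circuit: V = 28.1 × 676/(270 + 676) = 20.1 V.
With the load, Rb becomes Rb‖R_L = 498.6 Ω, so V = 28.1 × 498.6/768.6 = 18.2 V.

Unloaded: 20.1 V; loaded: 18.2 V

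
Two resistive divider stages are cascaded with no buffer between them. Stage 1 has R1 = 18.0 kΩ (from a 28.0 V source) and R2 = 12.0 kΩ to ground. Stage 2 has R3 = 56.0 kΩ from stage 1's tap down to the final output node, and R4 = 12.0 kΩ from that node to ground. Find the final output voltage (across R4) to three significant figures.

Stage 2 presents R3+R4 = 68.00 kΩ as a load on stage 1's tap.
Stage 1's lower leg becomes R2‖(R3+R4) = 10.20 kΩ, so V_mid = 28.0 × 10.20/28.20 = 10.13 V.
Stage 2 is itself unloaded: V_out = V_mid × R4/(R3+R4) = 10.13 × 12.0/68.00 = 1.79 V.

V_out ≈ 1.79 V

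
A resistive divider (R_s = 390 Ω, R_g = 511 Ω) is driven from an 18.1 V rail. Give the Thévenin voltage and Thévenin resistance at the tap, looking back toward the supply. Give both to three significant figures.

V_th is the open-circuit tap voltage: 18.1 × 511/(390 + 511) = 10.3 V.
With the supply zeroed, R_s and R_g appear in parallel from the tap: R_th = R_s‖R_g = (390 × 511)/901.0 = 221 Ω.

V_th = 10.3 V, R_th = 221 Ω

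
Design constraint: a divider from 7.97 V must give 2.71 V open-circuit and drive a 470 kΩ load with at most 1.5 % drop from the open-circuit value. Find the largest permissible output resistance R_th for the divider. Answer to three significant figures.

R_th ≤ 7.16 kΩ

Loading drop = R_th/(R_th + R_L) ≤ 0.0150, so R_th ≤ R_L · ε/(1−ε) = 470 kΩ × 0.0150/0.9850 = 7.16 kΩ.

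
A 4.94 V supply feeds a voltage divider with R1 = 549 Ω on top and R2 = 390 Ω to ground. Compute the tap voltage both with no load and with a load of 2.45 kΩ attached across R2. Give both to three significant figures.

Open-circuit: V = 4.94 × 390/(549 + 390) = 2.05 V.
With the load, R2 becomes R2‖R_L = 336.4 Ω, so V = 4.94 × 336.4/885.4 = 1.88 V.

Unloaded: 2.05 V; loaded: 1.88 V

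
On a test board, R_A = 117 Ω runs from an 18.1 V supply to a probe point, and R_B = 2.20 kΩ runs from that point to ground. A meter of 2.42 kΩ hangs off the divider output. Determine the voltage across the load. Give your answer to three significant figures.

The load sits in parallel with R_B: R_B‖R_L = (2200 × 2420) / (2200 + 2420) = 1152 Ω.
V_out = 18.1 × 1152 / (117 + 1152) = 18.1 × 1152/1269 = 16.4 V.
(Unloaded it would have been 17.2 V.)

V_out ≈ 16.4 V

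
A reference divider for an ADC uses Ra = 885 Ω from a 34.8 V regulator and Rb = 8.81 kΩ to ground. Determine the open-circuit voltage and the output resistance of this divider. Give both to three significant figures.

V_th = 31.6 V, R_th = 804 Ω

V_th is the open-circuit tap voltage: 34.8 × 8810/(885 + 8810) = 31.6 V.
With the supply zeroed, Ra and Rb appear in parallel from the tap: R_th = Ra‖Rb = (885 × 8810)/9695 = 804 Ω.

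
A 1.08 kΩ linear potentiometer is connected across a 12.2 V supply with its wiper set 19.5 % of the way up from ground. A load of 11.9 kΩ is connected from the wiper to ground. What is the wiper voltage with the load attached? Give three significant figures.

The wiper splits the pot into (1−α)R = 869.4 Ω above and αR = 210.6 Ω below.
Lower section ‖ load = 206.9 Ω.
V_wiper = 12.2 × 206.9/(869.4 + 206.9) = 2.35 V.

V ≈ 2.35 V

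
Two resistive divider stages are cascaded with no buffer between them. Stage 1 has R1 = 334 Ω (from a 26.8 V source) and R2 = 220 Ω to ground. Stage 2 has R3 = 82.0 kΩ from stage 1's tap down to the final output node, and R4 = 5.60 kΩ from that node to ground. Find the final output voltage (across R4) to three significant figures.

Stage 2 presents R3+R4 = 87600 Ω as a load on stage 1's tap.
Stage 1's lower leg becomes R2‖(R3+R4) = 219.4 Ω, so V_mid = 26.8 × 219.4/553.4 = 10.63 V.
Stage 2 is itself unloaded: V_out = V_mid × R4/(R3+R4) = 10.63 × 5600/87600 = 0.679 V.

V_out ≈ 0.679 V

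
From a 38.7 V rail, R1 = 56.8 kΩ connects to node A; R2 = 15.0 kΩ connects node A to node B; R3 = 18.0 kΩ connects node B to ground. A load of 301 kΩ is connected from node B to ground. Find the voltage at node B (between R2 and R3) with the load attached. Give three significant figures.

At node B, R3 is in parallel with the load: R3‖R_L = 16.98 kΩ.
Below node A the resistance is R2 + (R3‖R_L) = 31.98 kΩ, so V_A = 38.7 × 31.98/88.78 = 13.94 V.
Then V_B = V_A × (R3‖R_L)/(R2 + R3‖R_L) = 13.94 × 16.98/31.98 = 7.40 V.

V ≈ 7.40 V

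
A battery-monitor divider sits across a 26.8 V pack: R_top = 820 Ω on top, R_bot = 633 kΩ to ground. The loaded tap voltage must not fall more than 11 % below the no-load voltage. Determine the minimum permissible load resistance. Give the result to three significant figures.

Output resistance R_th = R_top‖R_bot = (820 × 633000)/633800 = 818.9 Ω.
The fractional drop is R_th/(R_th + R_L); requiring this ≤ 0.110 gives R_L ≥ R_th(1/0.110 − 1) = 818.9 × 8.091 = 6.63 kΩ.

R_L(min) ≈ 6.63 kΩ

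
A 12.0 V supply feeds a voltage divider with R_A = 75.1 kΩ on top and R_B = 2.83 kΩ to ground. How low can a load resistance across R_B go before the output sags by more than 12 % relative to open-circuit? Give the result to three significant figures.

R_L(min) ≈ 20.0 kΩ

Output resistance R_th = R_A‖R_B = (75.1 × 2.83)/77.93 = 2.727 kΩ.
The fractional drop is R_th/(R_th + R_L); requiring this ≤ 0.120 gives R_L ≥ R_th(1/0.120 − 1) = 2.727 × 7.333 = 20.0 kΩ.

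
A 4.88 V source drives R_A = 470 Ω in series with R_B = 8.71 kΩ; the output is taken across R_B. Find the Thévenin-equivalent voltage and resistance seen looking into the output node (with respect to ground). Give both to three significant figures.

V_th = 4.63 V, R_th = 446 Ω

V_th is the open-circuit tap voltage: 4.88 × 8710/(470 + 8710) = 4.63 V.
With the supply zeroed, R_A and R_B appear in parallel from the tap: R_th = R_A‖R_B = (470 × 8710)/9180 = 446 Ω.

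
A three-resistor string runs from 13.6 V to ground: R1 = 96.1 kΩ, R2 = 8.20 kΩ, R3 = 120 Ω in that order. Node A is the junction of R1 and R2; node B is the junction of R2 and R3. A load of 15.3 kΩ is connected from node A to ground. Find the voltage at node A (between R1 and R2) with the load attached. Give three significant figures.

V ≈ 0.722 V

Below node A the series string R2+R3 = 8320 Ω sits in parallel with the 15300 Ω load: 5389 Ω.
V_A = 13.6 × 5389/(96100 + 5389) = 0.722 V.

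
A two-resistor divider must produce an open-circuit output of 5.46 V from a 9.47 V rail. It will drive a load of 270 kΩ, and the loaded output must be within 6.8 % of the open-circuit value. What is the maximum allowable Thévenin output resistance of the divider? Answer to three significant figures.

Loading drop = R_th/(R_th + R_L) ≤ 0.0680, so R_th ≤ R_L · ε/(1−ε) = 270 kΩ × 0.0680/0.9320 = 19.7 kΩ.
(Any R1, R2 with R2/(R1+R2) = 0.577 and R1‖R2 ≤ 19.7 kΩ will meet the spec.)

R_th ≤ 19.7 kΩ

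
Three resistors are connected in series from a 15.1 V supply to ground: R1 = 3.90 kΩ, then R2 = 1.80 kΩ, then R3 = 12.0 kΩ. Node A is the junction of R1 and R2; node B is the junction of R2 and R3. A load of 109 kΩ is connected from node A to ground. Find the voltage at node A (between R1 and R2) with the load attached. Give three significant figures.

Below node A the series string R2+R3 = 13.80 kΩ sits in parallel with the 109 kΩ load: 12.25 kΩ.
V_A = 15.1 × 12.25/(3.90 + 12.25) = 11.5 V.

V ≈ 11.5 V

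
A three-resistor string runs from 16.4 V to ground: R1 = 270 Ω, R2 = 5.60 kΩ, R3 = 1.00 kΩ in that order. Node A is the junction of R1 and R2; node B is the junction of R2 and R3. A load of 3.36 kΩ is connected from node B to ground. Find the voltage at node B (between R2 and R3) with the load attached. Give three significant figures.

V ≈ 1.90 V

At node B, R3 is in parallel with the load: R3‖R_L = 770.6 Ω.
Below node A the resistance is R2 + (R3‖R_L) = 6371 Ω, so V_A = 16.4 × 6371/6641 = 15.73 V.
Then V_B = V_A × (R3‖R_L)/(R2 + R3‖R_L) = 15.73 × 770.6/6371 = 1.90 V.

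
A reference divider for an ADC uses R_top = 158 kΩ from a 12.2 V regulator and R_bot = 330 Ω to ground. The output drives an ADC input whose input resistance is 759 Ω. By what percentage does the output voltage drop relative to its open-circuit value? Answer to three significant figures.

30.3 %

The divider's output (Thévenin) resistance is R_top‖R_bot = 329.3 Ω.
Fractional drop under load = R_th/(R_th + R_L) = 329.3 / (329.3 + 759) = 0.3026.
So the output falls by 30.3 %.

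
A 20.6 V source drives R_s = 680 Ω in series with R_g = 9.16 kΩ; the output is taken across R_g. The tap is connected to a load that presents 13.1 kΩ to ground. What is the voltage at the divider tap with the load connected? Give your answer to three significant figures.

The load sits in parallel with R_g: R_g‖R_L = (9160 × 13100) / (9160 + 13100) = 5391 Ω.
V_out = 20.6 × 5391 / (680 + 5391) = 20.6 × 5391/6071 = 18.3 V.
(Unloaded it would have been 19.2 V.)

V_out ≈ 18.3 V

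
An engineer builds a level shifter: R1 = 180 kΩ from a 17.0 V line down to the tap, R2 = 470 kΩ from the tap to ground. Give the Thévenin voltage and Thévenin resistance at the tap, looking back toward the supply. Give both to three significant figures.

V_th = 12.3 V, R_th = 130 kΩ

V_th is the open-circuit tap voltage: 17.0 × 470/(180 + 470) = 12.3 V.
With the supply zeroed, R1 and R2 appear in parallel from the tap: R_th = R1‖R2 = (180 × 470)/650.0 = 130 kΩ.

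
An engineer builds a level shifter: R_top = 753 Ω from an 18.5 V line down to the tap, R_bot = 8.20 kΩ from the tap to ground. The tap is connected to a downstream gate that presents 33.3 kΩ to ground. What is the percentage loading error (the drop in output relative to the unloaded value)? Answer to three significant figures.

2.03 %

The divider's output (Thévenin) resistance is R_top‖R_bot = 689.7 Ω.
Fractional drop under load = R_th/(R_th + R_L) = 689.7 / (689.7 + 33300) = 0.02029.
So the output falls by 2.03 %.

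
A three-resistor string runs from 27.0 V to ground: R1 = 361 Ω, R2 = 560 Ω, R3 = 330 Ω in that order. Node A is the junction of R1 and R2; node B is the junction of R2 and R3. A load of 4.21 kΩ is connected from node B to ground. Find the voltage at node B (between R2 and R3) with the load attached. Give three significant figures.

At node B, R3 is in parallel with the load: R3‖R_L = 306.0 Ω.
Below node A the resistance is R2 + (R3‖R_L) = 866.0 Ω, so V_A = 27.0 × 866.0/1227 = 19.06 V.
Then V_B = V_A × (R3‖R_L)/(R2 + R3‖R_L) = 19.06 × 306.0/866.0 = 6.73 V.

V ≈ 6.73 V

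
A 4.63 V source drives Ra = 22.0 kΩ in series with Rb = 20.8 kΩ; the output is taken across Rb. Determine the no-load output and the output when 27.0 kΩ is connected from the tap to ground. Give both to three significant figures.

Unloaded: 2.25 V; loaded: 1.61 V

Open-circuit: V = 4.63 × 20.8/(22.0 + 20.8) = 2.25 V.
With the load, Rb becomes Rb‖R_L = 11.75 kΩ, so V = 4.63 × 11.75/33.75 = 1.61 V.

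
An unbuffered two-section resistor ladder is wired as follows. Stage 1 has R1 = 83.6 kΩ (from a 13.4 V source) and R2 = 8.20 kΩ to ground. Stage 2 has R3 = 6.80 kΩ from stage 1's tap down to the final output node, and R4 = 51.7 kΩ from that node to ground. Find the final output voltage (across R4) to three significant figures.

V_out ≈ 0.938 V

Stage 2 presents R3+R4 = 58.50 kΩ as a load on stage 1's tap.
Stage 1's lower leg becomes R2‖(R3+R4) = 7.192 kΩ, so V_mid = 13.4 × 7.192/90.79 = 1.061 V.
Stage 2 is itself unloaded: V_out = V_mid × R4/(R3+R4) = 1.061 × 51.7/58.50 = 0.938 V.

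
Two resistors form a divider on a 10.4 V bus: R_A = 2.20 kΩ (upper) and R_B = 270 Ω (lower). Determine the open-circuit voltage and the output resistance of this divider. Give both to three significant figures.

V_th = 1.14 V, R_th = 240 Ω

V_th is the open-circuit tap voltage: 10.4 × 270/(2200 + 270) = 1.14 V.
With the supply zeroed, R_A and R_B appear in parallel from the tap: R_th = R_A‖R_B = (2200 × 270)/2470 = 240 Ω.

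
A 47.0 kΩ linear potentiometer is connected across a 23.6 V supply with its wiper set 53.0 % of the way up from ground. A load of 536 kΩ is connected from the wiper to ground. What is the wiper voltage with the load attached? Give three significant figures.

The wiper splits the pot into (1−α)R = 22.09 kΩ above and αR = 24.91 kΩ below.
Lower section ‖ load = 23.80 kΩ.
V_wiper = 23.6 × 23.80/(22.09 + 23.80) = 12.2 V.

V ≈ 12.2 V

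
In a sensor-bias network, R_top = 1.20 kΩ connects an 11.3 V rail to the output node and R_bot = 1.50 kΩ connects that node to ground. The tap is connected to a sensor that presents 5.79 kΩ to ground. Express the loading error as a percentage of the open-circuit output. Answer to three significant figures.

10.3 %

The divider's output (Thévenin) resistance is R_top‖R_bot = 0.6667 kΩ.
Fractional drop under load = R_th/(R_th + R_L) = 0.6667 / (0.6667 + 5.79) = 0.1033.
So the output falls by 10.3 %.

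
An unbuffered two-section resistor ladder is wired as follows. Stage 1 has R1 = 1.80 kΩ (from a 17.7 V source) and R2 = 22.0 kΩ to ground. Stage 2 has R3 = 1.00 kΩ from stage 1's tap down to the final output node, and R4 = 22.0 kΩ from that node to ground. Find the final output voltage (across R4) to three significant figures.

Stage 2 presents R3+R4 = 23.00 kΩ as a load on stage 1's tap.
Stage 1's lower leg becomes R2‖(R3+R4) = 11.24 kΩ, so V_mid = 17.7 × 11.24/13.04 = 15.26 V.
Stage 2 is itself unloaded: V_out = V_mid × R4/(R3+R4) = 15.26 × 22.0/23.00 = 14.6 V.

V_out ≈ 14.6 V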